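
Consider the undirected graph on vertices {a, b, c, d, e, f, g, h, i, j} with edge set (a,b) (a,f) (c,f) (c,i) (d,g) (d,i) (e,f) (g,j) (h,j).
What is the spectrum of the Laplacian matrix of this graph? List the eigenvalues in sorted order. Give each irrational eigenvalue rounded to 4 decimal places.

[0, 0.1100, 0.4616, 0.6697, 1.2415, 2, 2.4010, 3.0579, 3.7120, 4.3463]

With the vertex order [a, b, c, d, e, f, g, h, i, j], the degrees are [2, 1, 2, 2, 1, 3, 2, 1, 2, 2], giving D = diag(2, 1, 2, 2, 1, 3, 2, 1, 2, 2) and L = D - A. The multiplicity of 0 as a Laplacian eigenvalue equals the number of connected components. The single zero eigenvalue shows the graph is connected. The eigenvalues sum to 18, which equals trace(L) = 2|E|.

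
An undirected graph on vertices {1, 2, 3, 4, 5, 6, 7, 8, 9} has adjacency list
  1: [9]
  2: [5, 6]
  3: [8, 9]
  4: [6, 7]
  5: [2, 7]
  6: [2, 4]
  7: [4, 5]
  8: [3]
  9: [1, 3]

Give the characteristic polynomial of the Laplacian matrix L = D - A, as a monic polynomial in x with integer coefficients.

With the vertex order [1, 2, 3, 4, 5, 6, 7, 8, 9], the degrees are [1, 2, 2, 2, 2, 2, 2, 1, 2], giving D = diag(1, 2, 2, 2, 2, 2, 2, 1, 2) and L = D - A. L has integer entries, so p(x) = det(xI - L) has integer coefficients. Expanding the determinant yields x^9 - 16x^8 + 105x^7 - 364x^6 + 715x^5 - 790x^4 + 450x^3 - 100x^2. The constant term is 0 because L is singular (the all-ones vector lies in its kernel). The eigenvalues sum to 16, which equals trace(L) = 2|E|. The largest eigenvalue, 3.6180, is at most the vertex count 9.

x^9 - 16x^8 + 105x^7 - 364x^6 + 715x^5 - 790x^4 + 450x^3 - 100x^2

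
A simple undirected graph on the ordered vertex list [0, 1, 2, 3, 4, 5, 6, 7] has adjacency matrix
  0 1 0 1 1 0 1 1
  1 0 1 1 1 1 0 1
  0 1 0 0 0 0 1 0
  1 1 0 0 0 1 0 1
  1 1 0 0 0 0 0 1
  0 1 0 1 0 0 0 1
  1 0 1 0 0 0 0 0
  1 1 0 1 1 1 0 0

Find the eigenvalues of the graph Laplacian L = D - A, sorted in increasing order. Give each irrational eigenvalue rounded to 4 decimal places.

Each diagonal entry of L is the vertex degree and each off-diagonal entry is -1 where an edge is present, 0 otherwise; in the order [0, 1, 2, 3, 4, 5, 6, 7] the diagonal is [5, 6, 2, 4, 3, 3, 2, 5]. Since every row of L sums to 0, the all-ones vector is in the kernel and 0 is an eigenvalue. The eigenvalues sum to 30, which equals trace(L) = 2|E|.

[0, 1.1321, 2.5637, 2.8210, 4.2522, 5.8533, 6.2631, 7.1148]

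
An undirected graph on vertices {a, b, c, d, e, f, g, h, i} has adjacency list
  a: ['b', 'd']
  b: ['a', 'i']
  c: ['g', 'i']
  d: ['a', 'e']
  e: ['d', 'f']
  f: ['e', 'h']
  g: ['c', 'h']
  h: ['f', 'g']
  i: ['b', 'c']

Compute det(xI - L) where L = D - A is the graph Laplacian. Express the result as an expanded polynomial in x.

With the vertex order [a, b, c, d, e, f, g, h, i], the degrees are [2, 2, 2, 2, 2, 2, 2, 2, 2], giving D = diag(2, 2, 2, 2, 2, 2, 2, 2, 2) and L = D - A. Computing det(xI - L) by cofactor expansion (or equivalently via sum-over-permutations) gives x^9 - 18x^8 + 135x^7 - 546x^6 + 1287x^5 - 1782x^4 + 1386x^3 - 540x^2 + 81x. The constant term is 0 because L is singular (the all-ones vector lies in its kernel).

x^9 - 18x^8 + 135x^7 - 546x^6 + 1287x^5 - 1782x^4 + 1386x^3 - 540x^2 + 81x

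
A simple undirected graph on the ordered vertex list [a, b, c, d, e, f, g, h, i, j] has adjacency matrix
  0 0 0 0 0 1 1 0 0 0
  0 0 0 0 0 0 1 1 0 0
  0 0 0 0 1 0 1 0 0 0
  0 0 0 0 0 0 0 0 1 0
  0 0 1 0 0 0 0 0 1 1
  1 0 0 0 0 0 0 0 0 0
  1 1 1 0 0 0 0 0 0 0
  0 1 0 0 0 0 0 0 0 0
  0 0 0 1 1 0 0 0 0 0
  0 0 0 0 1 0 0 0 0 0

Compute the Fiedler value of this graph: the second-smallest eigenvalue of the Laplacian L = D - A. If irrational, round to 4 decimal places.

0.1561

With the vertex order [a, b, c, d, e, f, g, h, i, j], the degrees are [2, 2, 2, 1, 3, 1, 3, 1, 2, 1], giving D = diag(2, 2, 2, 1, 3, 1, 3, 1, 2, 1) and L = D - A. Computing the eigenvalues of L and sorting gives [0, 0.1561, 0.3820, 0.5965, 1.1864, 2, 2.4539, 2.6180, 4.0305, 4.5767]. The Fiedler value lambda_2 = 0.1561 is strictly positive, so the graph is connected. The eigenvalues sum to 18, which equals trace(L) = 2|E|.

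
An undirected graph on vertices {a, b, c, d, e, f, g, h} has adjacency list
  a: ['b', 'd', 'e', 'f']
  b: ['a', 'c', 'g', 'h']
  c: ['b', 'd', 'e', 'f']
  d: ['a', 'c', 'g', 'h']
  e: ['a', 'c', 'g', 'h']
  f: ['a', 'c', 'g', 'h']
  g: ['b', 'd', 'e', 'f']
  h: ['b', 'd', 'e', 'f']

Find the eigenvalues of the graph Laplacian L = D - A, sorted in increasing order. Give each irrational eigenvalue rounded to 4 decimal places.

With the vertex order [a, b, c, d, e, f, g, h], the degrees are [4, 4, 4, 4, 4, 4, 4, 4], giving D = diag(4, 4, 4, 4, 4, 4, 4, 4) and L = D - A. Diagonalising L (or applying a numerical eigensolver to the 8x8 matrix) gives the spectrum above. The single zero eigenvalue shows the graph is connected. By the matrix-tree theorem the graph has (1/8) * product of the nonzero eigenvalues = 4096 spanning trees.

[0, 4, 4, 4, 4, 4, 4, 8]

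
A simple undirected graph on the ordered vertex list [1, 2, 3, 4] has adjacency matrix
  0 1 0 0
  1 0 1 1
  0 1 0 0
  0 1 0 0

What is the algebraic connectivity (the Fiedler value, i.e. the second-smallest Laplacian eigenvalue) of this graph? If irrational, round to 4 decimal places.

1

Each diagonal entry of L is the vertex degree and each off-diagonal entry is -1 where an edge is present, 0 otherwise; in the order [1, 2, 3, 4] the diagonal is [1, 3, 1, 1]. Computing the eigenvalues of L and sorting gives [0, 1, 1, 4]. The Fiedler value lambda_2 = 1 is strictly positive, so the graph is connected. There is one zero in the spectrum, matching the 1 component.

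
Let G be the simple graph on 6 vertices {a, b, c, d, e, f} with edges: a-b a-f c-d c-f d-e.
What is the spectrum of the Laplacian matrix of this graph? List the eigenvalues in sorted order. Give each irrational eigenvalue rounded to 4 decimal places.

[0, 0.2679, 1, 2, 3, 3.7321]

With the vertex order [a, b, c, d, e, f], the degrees are [2, 1, 2, 2, 1, 2], giving D = diag(2, 1, 2, 2, 1, 2) and L = D - A. Since every row of L sums to 0, the all-ones vector is in the kernel and 0 is an eigenvalue. The single zero eigenvalue shows the graph is connected. The eigenvalues sum to 10, which equals trace(L) = 2|E|.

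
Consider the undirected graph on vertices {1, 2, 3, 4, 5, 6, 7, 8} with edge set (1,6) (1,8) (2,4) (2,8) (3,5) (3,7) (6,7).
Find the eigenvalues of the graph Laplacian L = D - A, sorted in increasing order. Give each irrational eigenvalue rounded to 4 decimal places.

With the vertex order [1, 2, 3, 4, 5, 6, 7, 8], the degrees are [2, 2, 2, 1, 1, 2, 2, 2], giving D = diag(2, 2, 2, 1, 1, 2, 2, 2) and L = D - A. Diagonalising L (or applying a numerical eigensolver to the 8x8 matrix) gives the spectrum above. There is one zero in the spectrum, matching the 1 component.

[0, 0.1522, 0.5858, 1.2346, 2, 2.7654, 3.4142, 3.8478]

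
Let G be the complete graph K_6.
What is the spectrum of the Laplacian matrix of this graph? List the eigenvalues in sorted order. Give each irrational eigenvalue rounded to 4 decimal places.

[0, 6, 6, 6, 6, 6]

The graph has 6 vertices and degree multiset [5, 5, 5, 5, 5, 5]; D is the diagonal matrix of degrees and L = D - A. Diagonalising L (or applying a numerical eigensolver to the 6x6 matrix) gives the spectrum above. The single zero eigenvalue shows the graph is connected. There is one zero in the spectrum, matching the 1 component. By the matrix-tree theorem the graph has (1/6) * product of the nonzero eigenvalues = 1296 spanning trees.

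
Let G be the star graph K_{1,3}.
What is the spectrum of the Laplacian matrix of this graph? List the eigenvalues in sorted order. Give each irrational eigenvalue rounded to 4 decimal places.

[0, 1, 1, 4]

The graph has 4 vertices and degree multiset [3, 1, 1, 1]; D is the diagonal matrix of degrees and L = D - A. Since every row of L sums to 0, the all-ones vector is in the kernel and 0 is an eigenvalue. The single zero eigenvalue shows the graph is connected. The eigenvalues sum to 6, which equals trace(L) = 2|E|.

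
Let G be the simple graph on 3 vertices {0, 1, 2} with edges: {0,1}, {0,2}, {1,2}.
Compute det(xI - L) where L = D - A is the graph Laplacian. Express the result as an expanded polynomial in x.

x^3 - 6x^2 + 9x

With the vertex order [0, 1, 2], the degrees are [2, 2, 2], giving D = diag(2, 2, 2) and L = D - A. L has integer entries, so p(x) = det(xI - L) has integer coefficients. Expanding the determinant yields x^3 - 6x^2 + 9x. The constant term is 0 because L is singular (the all-ones vector lies in its kernel). By the matrix-tree theorem the graph has (1/3) * product of the nonzero eigenvalues = 3 spanning trees.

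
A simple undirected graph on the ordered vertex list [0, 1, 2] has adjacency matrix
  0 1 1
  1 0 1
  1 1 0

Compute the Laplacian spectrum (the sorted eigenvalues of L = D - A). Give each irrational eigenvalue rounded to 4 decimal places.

Reading degrees in the order [0, 1, 2] gives [2, 2, 2]; set D = diag(2, 2, 2) and form L = D - A. L is symmetric positive semidefinite, so every eigenvalue is real and nonnegative. The single zero eigenvalue shows the graph is connected. By the matrix-tree theorem the graph has (1/3) * product of the nonzero eigenvalues = 3 spanning trees.

[0, 3, 3]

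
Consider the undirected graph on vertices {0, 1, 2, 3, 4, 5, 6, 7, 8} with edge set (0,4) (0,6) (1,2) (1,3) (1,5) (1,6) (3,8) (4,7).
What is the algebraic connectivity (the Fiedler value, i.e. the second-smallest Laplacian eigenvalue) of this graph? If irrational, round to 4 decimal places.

0.1774

With the vertex order [0, 1, 2, 3, 4, 5, 6, 7, 8], the degrees are [2, 4, 1, 2, 2, 1, 2, 1, 1], giving D = diag(2, 4, 1, 2, 2, 1, 2, 1, 1) and L = D - A. Computing the eigenvalues of L and sorting gives [0, 0.1774, 0.5242, 1, 1, 2.1609, 2.4961, 3.4670, 5.1743]. The Fiedler value lambda_2 = 0.1774 is strictly positive, so the graph is connected.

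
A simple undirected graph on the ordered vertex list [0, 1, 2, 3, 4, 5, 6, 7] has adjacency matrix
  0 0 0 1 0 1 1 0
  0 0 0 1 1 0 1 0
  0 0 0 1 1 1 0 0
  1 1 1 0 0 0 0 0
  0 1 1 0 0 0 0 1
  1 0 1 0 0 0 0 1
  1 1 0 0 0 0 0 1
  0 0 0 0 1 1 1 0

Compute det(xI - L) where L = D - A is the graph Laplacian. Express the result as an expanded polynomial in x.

Reading degrees in the order [0, 1, 2, 3, 4, 5, 6, 7] gives [3, 3, 3, 3, 3, 3, 3, 3]; set D = diag(3, 3, 3, 3, 3, 3, 3, 3) and form L = D - A. L has integer entries, so p(x) = det(xI - L) has integer coefficients. Expanding the determinant yields x^8 - 24x^7 + 240x^6 - 1296x^5 + 4080x^4 - 7488x^3 + 7424x^2 - 3072x. The coefficient of x^7 equals -trace(L) = -24, matching the sum of degrees.

x^8 - 24x^7 + 240x^6 - 1296x^5 + 4080x^4 - 7488x^3 + 7424x^2 - 3072x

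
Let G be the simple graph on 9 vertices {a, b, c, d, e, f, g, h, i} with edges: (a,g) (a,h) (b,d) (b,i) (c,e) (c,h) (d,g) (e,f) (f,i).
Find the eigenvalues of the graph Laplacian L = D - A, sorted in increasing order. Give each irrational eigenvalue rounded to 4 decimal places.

[0, 0.4679, 0.4679, 1.6527, 1.6527, 3, 3, 3.8794, 3.8794]

Each diagonal entry of L is the vertex degree and each off-diagonal entry is -1 where an edge is present, 0 otherwise; in the order [a, b, c, d, e, f, g, h, i] the diagonal is [2, 2, 2, 2, 2, 2, 2, 2, 2]. Since every row of L sums to 0, the all-ones vector is in the kernel and 0 is an eigenvalue. There is one zero in the spectrum, matching the 1 component. By the matrix-tree theorem the graph has (1/9) * product of the nonzero eigenvalues = 9 spanning trees.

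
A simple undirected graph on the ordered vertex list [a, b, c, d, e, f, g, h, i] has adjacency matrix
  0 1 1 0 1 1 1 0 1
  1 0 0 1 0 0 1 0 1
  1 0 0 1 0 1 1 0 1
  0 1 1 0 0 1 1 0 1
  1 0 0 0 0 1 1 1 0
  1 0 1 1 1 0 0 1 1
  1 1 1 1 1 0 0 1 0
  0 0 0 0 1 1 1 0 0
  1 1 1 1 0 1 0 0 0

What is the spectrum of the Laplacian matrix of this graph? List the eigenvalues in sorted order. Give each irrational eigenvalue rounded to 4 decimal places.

[0, 2.2447, 4.1218, 4.3206, 5.3309, 5.6844, 6.8795, 7.2690, 8.1491]

Each diagonal entry of L is the vertex degree and each off-diagonal entry is -1 where an edge is present, 0 otherwise; in the order [a, b, c, d, e, f, g, h, i] the diagonal is [6, 4, 5, 5, 4, 6, 6, 3, 5]. Since every row of L sums to 0, the all-ones vector is in the kernel and 0 is an eigenvalue. The single zero eigenvalue shows the graph is connected. By the matrix-tree theorem the graph has (1/9) * product of the nonzero eigenvalues = 54850 spanning trees.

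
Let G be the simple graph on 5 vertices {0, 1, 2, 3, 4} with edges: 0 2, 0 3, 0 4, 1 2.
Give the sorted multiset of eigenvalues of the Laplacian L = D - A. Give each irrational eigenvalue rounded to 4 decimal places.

[0, 0.5188, 1, 2.3111, 4.1701]

Each diagonal entry of L is the vertex degree and each off-diagonal entry is -1 where an edge is present, 0 otherwise; in the order [0, 1, 2, 3, 4] the diagonal is [3, 1, 2, 1, 1]. Diagonalising L (or applying a numerical eigensolver to the 5x5 matrix) gives the spectrum above. The single zero eigenvalue shows the graph is connected. By the matrix-tree theorem the graph has (1/5) * product of the nonzero eigenvalues = 1 spanning tree.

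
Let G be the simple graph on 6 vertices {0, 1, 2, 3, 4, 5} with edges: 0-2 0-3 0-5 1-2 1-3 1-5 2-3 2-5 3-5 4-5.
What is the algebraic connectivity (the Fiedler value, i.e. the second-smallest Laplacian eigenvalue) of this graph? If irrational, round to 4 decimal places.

Reading degrees in the order [0, 1, 2, 3, 4, 5] gives [3, 3, 4, 4, 1, 5]; set D = diag(3, 3, 4, 4, 1, 5) and form L = D - A. The smallest Laplacian eigenvalue is always 0. The next one, lambda_2 = 1, measures how hard the graph is to disconnect: larger values mean better connectivity. The eigenvalues sum to 20, which equals trace(L) = 2|E|.

1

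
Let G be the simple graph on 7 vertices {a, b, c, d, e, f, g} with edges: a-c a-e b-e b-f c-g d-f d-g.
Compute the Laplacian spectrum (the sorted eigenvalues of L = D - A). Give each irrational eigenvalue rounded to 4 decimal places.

Each diagonal entry of L is the vertex degree and each off-diagonal entry is -1 where an edge is present, 0 otherwise; in the order [a, b, c, d, e, f, g] the diagonal is [2, 2, 2, 2, 2, 2, 2]. Since every row of L sums to 0, the all-ones vector is in the kernel and 0 is an eigenvalue. The single zero eigenvalue shows the graph is connected. The largest eigenvalue, 3.8019, is at most the vertex count 7. By the matrix-tree theorem the graph has (1/7) * product of the nonzero eigenvalues = 7 spanning trees.

[0, 0.7530, 0.7530, 2.4450, 2.4450, 3.8019, 3.8019]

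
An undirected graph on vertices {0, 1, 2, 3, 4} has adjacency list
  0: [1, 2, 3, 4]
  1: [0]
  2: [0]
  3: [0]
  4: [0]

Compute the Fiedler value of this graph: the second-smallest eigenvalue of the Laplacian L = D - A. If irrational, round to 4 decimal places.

With the vertex order [0, 1, 2, 3, 4], the degrees are [4, 1, 1, 1, 1], giving D = diag(4, 1, 1, 1, 1) and L = D - A. The sorted Laplacian eigenvalues are [0, 1, 1, 1, 5]; the algebraic connectivity is the second entry, 1. There is one zero in the spectrum, matching the 1 component.

1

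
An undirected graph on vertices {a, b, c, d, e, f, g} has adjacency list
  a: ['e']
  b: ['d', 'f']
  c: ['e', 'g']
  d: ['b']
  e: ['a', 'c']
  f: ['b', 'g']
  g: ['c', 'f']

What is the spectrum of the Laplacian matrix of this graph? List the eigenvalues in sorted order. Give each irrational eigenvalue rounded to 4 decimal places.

Reading degrees in the order [a, b, c, d, e, f, g] gives [1, 2, 2, 1, 2, 2, 2]; set D = diag(1, 2, 2, 1, 2, 2, 2) and form L = D - A. The multiplicity of 0 as a Laplacian eigenvalue equals the number of connected components. There is one zero in the spectrum, matching the 1 component.

[0, 0.1981, 0.7530, 1.5550, 2.4450, 3.2470, 3.8019]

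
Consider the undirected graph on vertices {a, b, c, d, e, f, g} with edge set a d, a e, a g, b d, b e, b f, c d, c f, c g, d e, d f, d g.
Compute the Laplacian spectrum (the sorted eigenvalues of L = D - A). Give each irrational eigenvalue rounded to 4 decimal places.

[0, 2, 2, 4, 4, 5, 7]

Each diagonal entry of L is the vertex degree and each off-diagonal entry is -1 where an edge is present, 0 otherwise; in the order [a, b, c, d, e, f, g] the diagonal is [3, 3, 3, 6, 3, 3, 3]. Diagonalising L (or applying a numerical eigensolver to the 7x7 matrix) gives the spectrum above. The single zero eigenvalue shows the graph is connected.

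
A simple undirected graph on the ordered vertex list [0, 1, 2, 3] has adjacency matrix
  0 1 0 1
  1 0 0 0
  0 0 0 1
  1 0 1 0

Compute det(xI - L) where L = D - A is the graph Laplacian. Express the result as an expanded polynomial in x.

Each diagonal entry of L is the vertex degree and each off-diagonal entry is -1 where an edge is present, 0 otherwise; in the order [0, 1, 2, 3] the diagonal is [2, 1, 1, 2]. Computing det(xI - L) by cofactor expansion (or equivalently via sum-over-permutations) gives x^4 - 6x^3 + 10x^2 - 4x. The constant term is 0 because L is singular (the all-ones vector lies in its kernel). By the matrix-tree theorem the graph has (1/4) * product of the nonzero eigenvalues = 1 spanning tree.

x^4 - 6x^3 + 10x^2 - 4x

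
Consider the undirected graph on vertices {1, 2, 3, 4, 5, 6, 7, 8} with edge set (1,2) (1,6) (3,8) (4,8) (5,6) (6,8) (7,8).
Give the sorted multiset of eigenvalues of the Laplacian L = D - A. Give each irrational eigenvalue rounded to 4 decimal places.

[0, 0.2888, 0.6742, 1, 1, 2.1694, 3.5857, 5.2819]

Each diagonal entry of L is the vertex degree and each off-diagonal entry is -1 where an edge is present, 0 otherwise; in the order [1, 2, 3, 4, 5, 6, 7, 8] the diagonal is [2, 1, 1, 1, 1, 3, 1, 4]. Diagonalising L (or applying a numerical eigensolver to the 8x8 matrix) gives the spectrum above. The single zero eigenvalue shows the graph is connected. The eigenvalues sum to 14, which equals trace(L) = 2|E|.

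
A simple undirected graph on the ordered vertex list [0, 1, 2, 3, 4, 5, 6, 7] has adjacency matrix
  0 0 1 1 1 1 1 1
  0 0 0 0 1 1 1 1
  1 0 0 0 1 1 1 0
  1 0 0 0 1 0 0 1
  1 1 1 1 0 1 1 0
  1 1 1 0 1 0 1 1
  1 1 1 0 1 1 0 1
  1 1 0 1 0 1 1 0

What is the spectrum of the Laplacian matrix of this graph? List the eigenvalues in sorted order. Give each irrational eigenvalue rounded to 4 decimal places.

Reading degrees in the order [0, 1, 2, 3, 4, 5, 6, 7] gives [6, 4, 4, 3, 6, 6, 6, 5]; set D = diag(6, 4, 4, 3, 6, 6, 6, 5) and form L = D - A. L is symmetric positive semidefinite, so every eigenvalue is real and nonnegative. The single zero eigenvalue shows the graph is connected. The eigenvalues sum to 40, which equals trace(L) = 2|E|. By the matrix-tree theorem the graph has (1/8) * product of the nonzero eigenvalues = 16639 spanning trees.

[0, 2.8265, 3.6127, 5.2429, 6.3113, 7, 7.3635, 7.6432]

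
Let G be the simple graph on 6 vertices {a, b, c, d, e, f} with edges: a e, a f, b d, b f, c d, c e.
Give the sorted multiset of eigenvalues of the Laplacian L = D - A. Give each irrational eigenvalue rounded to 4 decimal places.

Each diagonal entry of L is the vertex degree and each off-diagonal entry is -1 where an edge is present, 0 otherwise; in the order [a, b, c, d, e, f] the diagonal is [2, 2, 2, 2, 2, 2]. The multiplicity of 0 as a Laplacian eigenvalue equals the number of connected components.

[0, 1, 1, 3, 3, 4]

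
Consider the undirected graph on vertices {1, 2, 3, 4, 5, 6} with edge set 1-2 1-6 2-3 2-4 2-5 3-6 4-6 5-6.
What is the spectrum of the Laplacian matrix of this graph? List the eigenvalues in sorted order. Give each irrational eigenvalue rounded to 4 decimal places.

With the vertex order [1, 2, 3, 4, 5, 6], the degrees are [2, 4, 2, 2, 2, 4], giving D = diag(2, 4, 2, 2, 2, 4) and L = D - A. Since every row of L sums to 0, the all-ones vector is in the kernel and 0 is an eigenvalue. The single zero eigenvalue shows the graph is connected. There is one zero in the spectrum, matching the 1 component.

[0, 2, 2, 2, 4, 6]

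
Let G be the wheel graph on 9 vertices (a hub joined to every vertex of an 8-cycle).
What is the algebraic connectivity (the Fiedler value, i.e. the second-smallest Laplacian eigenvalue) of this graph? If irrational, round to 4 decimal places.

1.5858

The graph has 9 vertices and degree multiset [8, 3, 3, 3, 3, 3, 3, 3, 3]; D is the diagonal matrix of degrees and L = D - A. Computing the eigenvalues of L and sorting gives [0, 1.5858, 1.5858, 3, 3, 4.4142, 4.4142, 5, 9]. The Fiedler value lambda_2 = 1.5858 is strictly positive, so the graph is connected. The largest eigenvalue, 9, is at most the vertex count 9. The eigenvalues sum to 32, which equals trace(L) = 2|E|.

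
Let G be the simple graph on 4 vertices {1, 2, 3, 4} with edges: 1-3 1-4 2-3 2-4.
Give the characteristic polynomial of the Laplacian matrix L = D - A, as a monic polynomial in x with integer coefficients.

x^4 - 8x^3 + 20x^2 - 16x

With the vertex order [1, 2, 3, 4], the degrees are [2, 2, 2, 2], giving D = diag(2, 2, 2, 2) and L = D - A. The eigenvalues of L are [0, 2, 2, 4]; the characteristic polynomial is the product of (x - lambda_i), which multiplies out to x^4 - 8x^3 + 20x^2 - 16x. The constant term is 0 because L is singular (the all-ones vector lies in its kernel). The eigenvalues sum to 8, which equals trace(L) = 2|E|.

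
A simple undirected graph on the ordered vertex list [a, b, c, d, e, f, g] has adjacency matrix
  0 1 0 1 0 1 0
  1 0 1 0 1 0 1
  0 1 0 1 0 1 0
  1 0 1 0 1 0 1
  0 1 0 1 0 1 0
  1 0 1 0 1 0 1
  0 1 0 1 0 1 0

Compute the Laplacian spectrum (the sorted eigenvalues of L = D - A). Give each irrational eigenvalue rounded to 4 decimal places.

[0, 3, 3, 3, 4, 4, 7]

Reading degrees in the order [a, b, c, d, e, f, g] gives [3, 4, 3, 4, 3, 4, 3]; set D = diag(3, 4, 3, 4, 3, 4, 3) and form L = D - A. Since every row of L sums to 0, the all-ones vector is in the kernel and 0 is an eigenvalue.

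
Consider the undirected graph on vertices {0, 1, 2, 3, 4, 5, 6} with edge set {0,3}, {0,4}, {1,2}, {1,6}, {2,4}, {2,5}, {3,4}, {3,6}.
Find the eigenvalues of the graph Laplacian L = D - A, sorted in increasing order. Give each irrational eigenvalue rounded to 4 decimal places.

[0, 0.6490, 1.0910, 2.2416, 3.1462, 4.2048, 4.6675]

Reading degrees in the order [0, 1, 2, 3, 4, 5, 6] gives [2, 2, 3, 3, 3, 1, 2]; set D = diag(2, 2, 3, 3, 3, 1, 2) and form L = D - A. Diagonalising L (or applying a numerical eigensolver to the 7x7 matrix) gives the spectrum above. The single zero eigenvalue shows the graph is connected. The eigenvalues sum to 16, which equals trace(L) = 2|E|.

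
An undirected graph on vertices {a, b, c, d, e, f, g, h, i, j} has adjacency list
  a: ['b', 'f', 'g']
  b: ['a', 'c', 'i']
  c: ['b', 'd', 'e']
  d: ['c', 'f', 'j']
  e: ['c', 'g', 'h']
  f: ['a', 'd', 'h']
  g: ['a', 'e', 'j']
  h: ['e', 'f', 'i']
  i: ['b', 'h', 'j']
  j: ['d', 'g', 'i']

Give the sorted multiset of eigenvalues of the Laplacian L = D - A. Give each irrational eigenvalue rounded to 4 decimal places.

Each diagonal entry of L is the vertex degree and each off-diagonal entry is -1 where an edge is present, 0 otherwise; in the order [a, b, c, d, e, f, g, h, i, j] the diagonal is [3, 3, 3, 3, 3, 3, 3, 3, 3, 3]. L is symmetric positive semidefinite, so every eigenvalue is real and nonnegative.

[0, 2, 2, 2, 2, 2, 5, 5, 5, 5]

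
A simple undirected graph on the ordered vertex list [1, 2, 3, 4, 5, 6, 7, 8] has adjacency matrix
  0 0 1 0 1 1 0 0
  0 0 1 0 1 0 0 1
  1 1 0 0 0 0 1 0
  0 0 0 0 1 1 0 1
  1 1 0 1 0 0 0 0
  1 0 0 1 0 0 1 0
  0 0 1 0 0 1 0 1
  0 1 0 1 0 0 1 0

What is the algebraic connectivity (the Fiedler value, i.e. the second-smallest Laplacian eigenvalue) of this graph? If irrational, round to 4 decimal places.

Reading degrees in the order [1, 2, 3, 4, 5, 6, 7, 8] gives [3, 3, 3, 3, 3, 3, 3, 3]; set D = diag(3, 3, 3, 3, 3, 3, 3, 3) and form L = D - A. The smallest Laplacian eigenvalue is always 0. The next one, lambda_2 = 2, measures how hard the graph is to disconnect: larger values mean better connectivity. By the matrix-tree theorem the graph has (1/8) * product of the nonzero eigenvalues = 384 spanning trees. The eigenvalues sum to 24, which equals trace(L) = 2|E|.

2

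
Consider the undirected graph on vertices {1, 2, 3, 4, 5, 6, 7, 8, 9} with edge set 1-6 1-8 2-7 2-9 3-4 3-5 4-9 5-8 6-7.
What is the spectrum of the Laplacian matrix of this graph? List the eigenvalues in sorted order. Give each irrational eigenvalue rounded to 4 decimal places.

[0, 0.4679, 0.4679, 1.6527, 1.6527, 3, 3, 3.8794, 3.8794]

Each diagonal entry of L is the vertex degree and each off-diagonal entry is -1 where an edge is present, 0 otherwise; in the order [1, 2, 3, 4, 5, 6, 7, 8, 9] the diagonal is [2, 2, 2, 2, 2, 2, 2, 2, 2]. Since every row of L sums to 0, the all-ones vector is in the kernel and 0 is an eigenvalue. The single zero eigenvalue shows the graph is connected. By the matrix-tree theorem the graph has (1/9) * product of the nonzero eigenvalues = 9 spanning trees.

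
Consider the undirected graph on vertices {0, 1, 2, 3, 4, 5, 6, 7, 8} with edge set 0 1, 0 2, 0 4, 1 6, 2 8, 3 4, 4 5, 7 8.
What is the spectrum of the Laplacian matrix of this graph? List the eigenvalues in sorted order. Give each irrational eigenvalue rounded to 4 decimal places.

With the vertex order [0, 1, 2, 3, 4, 5, 6, 7, 8], the degrees are [3, 2, 2, 1, 3, 1, 1, 1, 2], giving D = diag(3, 2, 2, 1, 3, 1, 1, 1, 2) and L = D - A. The multiplicity of 0 as a Laplacian eigenvalue equals the number of connected components. The largest eigenvalue, 4.7049, is at most the vertex count 9.

[0, 0.2217, 0.3327, 1, 1.1923, 2.1071, 3, 3.4413, 4.7049]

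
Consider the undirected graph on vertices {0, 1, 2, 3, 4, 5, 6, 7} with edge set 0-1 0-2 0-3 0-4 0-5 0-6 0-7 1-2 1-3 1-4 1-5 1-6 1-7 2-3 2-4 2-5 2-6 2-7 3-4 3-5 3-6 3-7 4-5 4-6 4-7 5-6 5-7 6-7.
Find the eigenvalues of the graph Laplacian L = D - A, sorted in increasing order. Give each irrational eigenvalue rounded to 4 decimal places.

With the vertex order [0, 1, 2, 3, 4, 5, 6, 7], the degrees are [7, 7, 7, 7, 7, 7, 7, 7], giving D = diag(7, 7, 7, 7, 7, 7, 7, 7) and L = D - A. Diagonalising L (or applying a numerical eigensolver to the 8x8 matrix) gives the spectrum above.

[0, 8, 8, 8, 8, 8, 8, 8]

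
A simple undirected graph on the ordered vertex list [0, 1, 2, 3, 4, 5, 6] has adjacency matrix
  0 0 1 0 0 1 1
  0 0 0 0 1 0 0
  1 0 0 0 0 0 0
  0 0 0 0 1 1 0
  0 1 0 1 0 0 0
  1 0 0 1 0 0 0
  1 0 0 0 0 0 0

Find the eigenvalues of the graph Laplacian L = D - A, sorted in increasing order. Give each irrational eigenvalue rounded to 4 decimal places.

[0, 0.2254, 1, 1, 2.1859, 3.3604, 4.2283]

With the vertex order [0, 1, 2, 3, 4, 5, 6], the degrees are [3, 1, 1, 2, 2, 2, 1], giving D = diag(3, 1, 1, 2, 2, 2, 1) and L = D - A. The multiplicity of 0 as a Laplacian eigenvalue equals the number of connected components. The single zero eigenvalue shows the graph is connected. There is one zero in the spectrum, matching the 1 component.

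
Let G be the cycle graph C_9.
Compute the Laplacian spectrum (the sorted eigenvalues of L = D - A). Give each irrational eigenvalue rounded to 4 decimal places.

The graph has 9 vertices and degree multiset [2, 2, 2, 2, 2, 2, 2, 2, 2]; D is the diagonal matrix of degrees and L = D - A. L is symmetric positive semidefinite, so every eigenvalue is real and nonnegative. The single zero eigenvalue shows the graph is connected. By the matrix-tree theorem the graph has (1/9) * product of the nonzero eigenvalues = 9 spanning trees.

[0, 0.4679, 0.4679, 1.6527, 1.6527, 3, 3, 3.8794, 3.8794]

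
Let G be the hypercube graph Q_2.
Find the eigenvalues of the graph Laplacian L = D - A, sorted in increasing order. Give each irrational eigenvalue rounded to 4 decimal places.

[0, 2, 2, 4]

The graph has 4 vertices and degree multiset [2, 2, 2, 2]; D is the diagonal matrix of degrees and L = D - A. Diagonalising L (or applying a numerical eigensolver to the 4x4 matrix) gives the spectrum above. There is one zero in the spectrum, matching the 1 component.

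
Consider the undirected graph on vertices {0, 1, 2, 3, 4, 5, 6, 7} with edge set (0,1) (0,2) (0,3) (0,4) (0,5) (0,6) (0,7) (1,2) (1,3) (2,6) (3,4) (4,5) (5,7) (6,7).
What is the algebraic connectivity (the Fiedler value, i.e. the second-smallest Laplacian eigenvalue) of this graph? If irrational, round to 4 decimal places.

With the vertex order [0, 1, 2, 3, 4, 5, 6, 7], the degrees are [7, 3, 3, 3, 3, 3, 3, 3], giving D = diag(7, 3, 3, 3, 3, 3, 3, 3) and L = D - A. The sorted Laplacian eigenvalues are [0, 1.7530, 1.7530, 3.4450, 3.4450, 4.8019, 4.8019, 8]; the algebraic connectivity is the second entry, 1.7530.

1.7530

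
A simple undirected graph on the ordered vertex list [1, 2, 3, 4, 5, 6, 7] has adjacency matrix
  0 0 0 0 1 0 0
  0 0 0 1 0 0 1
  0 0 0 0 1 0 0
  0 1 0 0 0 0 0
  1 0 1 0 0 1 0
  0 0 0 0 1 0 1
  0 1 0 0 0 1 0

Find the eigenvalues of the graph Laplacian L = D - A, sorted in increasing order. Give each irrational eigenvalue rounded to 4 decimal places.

[0, 0.2254, 1, 1, 2.1859, 3.3604, 4.2283]

Each diagonal entry of L is the vertex degree and each off-diagonal entry is -1 where an edge is present, 0 otherwise; in the order [1, 2, 3, 4, 5, 6, 7] the diagonal is [1, 2, 1, 1, 3, 2, 2]. L is symmetric positive semidefinite, so every eigenvalue is real and nonnegative. The largest eigenvalue, 4.2283, is at most the vertex count 7. By the matrix-tree theorem the graph has (1/7) * product of the nonzero eigenvalues = 1 spanning tree.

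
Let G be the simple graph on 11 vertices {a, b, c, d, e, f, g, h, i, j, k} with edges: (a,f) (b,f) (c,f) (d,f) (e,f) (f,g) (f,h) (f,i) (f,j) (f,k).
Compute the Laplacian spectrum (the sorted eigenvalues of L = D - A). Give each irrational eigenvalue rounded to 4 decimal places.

[0, 1, 1, 1, 1, 1, 1, 1, 1, 1, 11]

Reading degrees in the order [a, b, c, d, e, f, g, h, i, j, k] gives [1, 1, 1, 1, 1, 10, 1, 1, 1, 1, 1]; set D = diag(1, 1, 1, 1, 1, 10, 1, 1, 1, 1, 1) and form L = D - A. L is symmetric positive semidefinite, so every eigenvalue is real and nonnegative. The single zero eigenvalue shows the graph is connected. The largest eigenvalue, 11, is at most the vertex count 11.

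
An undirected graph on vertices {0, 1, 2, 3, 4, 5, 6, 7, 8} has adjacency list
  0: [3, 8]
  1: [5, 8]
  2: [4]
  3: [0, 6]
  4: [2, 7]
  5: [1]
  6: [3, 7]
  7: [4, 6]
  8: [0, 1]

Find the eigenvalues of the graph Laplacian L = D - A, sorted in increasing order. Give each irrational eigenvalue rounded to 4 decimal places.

[0, 0.1206, 0.4679, 1, 1.6527, 2.3473, 3, 3.5321, 3.8794]

With the vertex order [0, 1, 2, 3, 4, 5, 6, 7, 8], the degrees are [2, 2, 1, 2, 2, 1, 2, 2, 2], giving D = diag(2, 2, 1, 2, 2, 1, 2, 2, 2) and L = D - A. The multiplicity of 0 as a Laplacian eigenvalue equals the number of connected components. The single zero eigenvalue shows the graph is connected.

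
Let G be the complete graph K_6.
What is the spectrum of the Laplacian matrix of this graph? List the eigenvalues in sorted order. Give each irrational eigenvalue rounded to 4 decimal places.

[0, 6, 6, 6, 6, 6]

The graph has 6 vertices and degree multiset [5, 5, 5, 5, 5, 5]; D is the diagonal matrix of degrees and L = D - A. The multiplicity of 0 as a Laplacian eigenvalue equals the number of connected components. There is one zero in the spectrum, matching the 1 component. The largest eigenvalue, 6, is at most the vertex count 6.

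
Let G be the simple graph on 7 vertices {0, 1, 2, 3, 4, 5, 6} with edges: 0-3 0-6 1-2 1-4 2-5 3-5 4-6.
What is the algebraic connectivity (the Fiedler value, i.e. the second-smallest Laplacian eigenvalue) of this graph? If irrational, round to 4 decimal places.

Each diagonal entry of L is the vertex degree and each off-diagonal entry is -1 where an edge is present, 0 otherwise; in the order [0, 1, 2, 3, 4, 5, 6] the diagonal is [2, 2, 2, 2, 2, 2, 2]. The smallest Laplacian eigenvalue is always 0. The next one, lambda_2 = 0.7530, measures how hard the graph is to disconnect: larger values mean better connectivity. There is one zero in the spectrum, matching the 1 component.

0.7530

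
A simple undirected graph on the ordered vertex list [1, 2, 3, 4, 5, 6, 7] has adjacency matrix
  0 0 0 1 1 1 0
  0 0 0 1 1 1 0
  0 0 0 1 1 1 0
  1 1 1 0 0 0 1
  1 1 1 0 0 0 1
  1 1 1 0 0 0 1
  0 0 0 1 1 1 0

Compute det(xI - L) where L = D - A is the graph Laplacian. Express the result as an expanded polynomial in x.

With the vertex order [1, 2, 3, 4, 5, 6, 7], the degrees are [3, 3, 3, 4, 4, 4, 3], giving D = diag(3, 3, 3, 4, 4, 4, 3) and L = D - A. L has integer entries, so p(x) = det(xI - L) has integer coefficients. Expanding the determinant yields x^7 - 24x^6 + 234x^5 - 1192x^4 + 3357x^3 - 4968x^2 + 3024x. The coefficient of x^6 equals -trace(L) = -24, matching the sum of degrees. By the matrix-tree theorem the graph has (1/7) * product of the nonzero eigenvalues = 432 spanning trees.

x^7 - 24x^6 + 234x^5 - 1192x^4 + 3357x^3 - 4968x^2 + 3024x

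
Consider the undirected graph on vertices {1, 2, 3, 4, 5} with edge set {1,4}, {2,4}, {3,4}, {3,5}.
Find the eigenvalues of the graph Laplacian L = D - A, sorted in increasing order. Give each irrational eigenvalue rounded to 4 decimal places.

Each diagonal entry of L is the vertex degree and each off-diagonal entry is -1 where an edge is present, 0 otherwise; in the order [1, 2, 3, 4, 5] the diagonal is [1, 1, 2, 3, 1]. Since every row of L sums to 0, the all-ones vector is in the kernel and 0 is an eigenvalue. The single zero eigenvalue shows the graph is connected. The eigenvalues sum to 8, which equals trace(L) = 2|E|. The largest eigenvalue, 4.1701, is at most the vertex count 5.

[0, 0.5188, 1, 2.3111, 4.1701]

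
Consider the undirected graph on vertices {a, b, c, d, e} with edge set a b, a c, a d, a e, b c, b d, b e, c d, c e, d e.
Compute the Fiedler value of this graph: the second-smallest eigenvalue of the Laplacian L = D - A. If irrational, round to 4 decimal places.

Reading degrees in the order [a, b, c, d, e] gives [4, 4, 4, 4, 4]; set D = diag(4, 4, 4, 4, 4) and form L = D - A. The sorted Laplacian eigenvalues are [0, 5, 5, 5, 5]; the algebraic connectivity is the second entry, 5. The largest eigenvalue, 5, is at most the vertex count 5. The eigenvalues sum to 20, which equals trace(L) = 2|E|.

5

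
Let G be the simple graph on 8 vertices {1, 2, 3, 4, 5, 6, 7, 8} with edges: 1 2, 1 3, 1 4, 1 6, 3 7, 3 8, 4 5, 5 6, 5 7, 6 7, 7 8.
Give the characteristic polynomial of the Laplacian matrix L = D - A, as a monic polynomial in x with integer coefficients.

x^8 - 22x^7 + 197x^6 - 924x^5 + 2430x^4 - 3544x^3 + 2621x^2 - 752x

Each diagonal entry of L is the vertex degree and each off-diagonal entry is -1 where an edge is present, 0 otherwise; in the order [1, 2, 3, 4, 5, 6, 7, 8] the diagonal is [4, 1, 3, 2, 3, 3, 4, 2]. L has integer entries, so p(x) = det(xI - L) has integer coefficients. Expanding the determinant yields x^8 - 22x^7 + 197x^6 - 924x^5 + 2430x^4 - 3544x^3 + 2621x^2 - 752x. Since p(0) = det(-L) = 0, x divides p(x).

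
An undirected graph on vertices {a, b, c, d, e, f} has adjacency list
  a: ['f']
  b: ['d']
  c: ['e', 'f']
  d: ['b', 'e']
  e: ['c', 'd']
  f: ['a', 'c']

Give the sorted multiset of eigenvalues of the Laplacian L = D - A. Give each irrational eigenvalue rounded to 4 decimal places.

[0, 0.2679, 1, 2, 3, 3.7321]

With the vertex order [a, b, c, d, e, f], the degrees are [1, 1, 2, 2, 2, 2], giving D = diag(1, 1, 2, 2, 2, 2) and L = D - A. L is symmetric positive semidefinite, so every eigenvalue is real and nonnegative. The single zero eigenvalue shows the graph is connected. There is one zero in the spectrum, matching the 1 component.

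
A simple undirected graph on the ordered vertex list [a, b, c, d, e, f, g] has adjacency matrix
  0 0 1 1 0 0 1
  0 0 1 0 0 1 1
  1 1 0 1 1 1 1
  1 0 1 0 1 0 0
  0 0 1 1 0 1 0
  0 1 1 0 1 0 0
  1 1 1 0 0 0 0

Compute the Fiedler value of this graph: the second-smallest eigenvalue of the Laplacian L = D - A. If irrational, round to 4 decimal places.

Reading degrees in the order [a, b, c, d, e, f, g] gives [3, 3, 6, 3, 3, 3, 3]; set D = diag(3, 3, 6, 3, 3, 3, 3) and form L = D - A. The sorted Laplacian eigenvalues are [0, 2, 2, 4, 4, 5, 7]; the algebraic connectivity is the second entry, 2. The largest eigenvalue, 7, is at most the vertex count 7.

2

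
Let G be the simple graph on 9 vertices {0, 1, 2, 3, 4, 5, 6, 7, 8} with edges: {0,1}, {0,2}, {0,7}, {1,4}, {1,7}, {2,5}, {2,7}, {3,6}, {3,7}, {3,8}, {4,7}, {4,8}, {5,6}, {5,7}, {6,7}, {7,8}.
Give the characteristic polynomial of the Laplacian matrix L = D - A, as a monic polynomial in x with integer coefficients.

x^9 - 32x^8 + 428x^7 - 3136x^6 + 13786x^5 - 37232x^4 + 60276x^3 - 53424x^2 + 19845x

With the vertex order [0, 1, 2, 3, 4, 5, 6, 7, 8], the degrees are [3, 3, 3, 3, 3, 3, 3, 8, 3], giving D = diag(3, 3, 3, 3, 3, 3, 3, 8, 3) and L = D - A. Computing det(xI - L) by cofactor expansion (or equivalently via sum-over-permutations) gives x^9 - 32x^8 + 428x^7 - 3136x^6 + 13786x^5 - 37232x^4 + 60276x^3 - 53424x^2 + 19845x. The constant term is 0 because L is singular (the all-ones vector lies in its kernel).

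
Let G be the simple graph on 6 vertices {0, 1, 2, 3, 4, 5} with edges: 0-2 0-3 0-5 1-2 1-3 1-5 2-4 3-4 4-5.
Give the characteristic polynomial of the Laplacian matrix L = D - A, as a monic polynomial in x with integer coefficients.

x^6 - 18x^5 + 126x^4 - 432x^3 + 729x^2 - 486x

Reading degrees in the order [0, 1, 2, 3, 4, 5] gives [3, 3, 3, 3, 3, 3]; set D = diag(3, 3, 3, 3, 3, 3) and form L = D - A. Computing det(xI - L) by cofactor expansion (or equivalently via sum-over-permutations) gives x^6 - 18x^5 + 126x^4 - 432x^3 + 729x^2 - 486x. The constant term is 0 because L is singular (the all-ones vector lies in its kernel). The largest eigenvalue, 6, is at most the vertex count 6.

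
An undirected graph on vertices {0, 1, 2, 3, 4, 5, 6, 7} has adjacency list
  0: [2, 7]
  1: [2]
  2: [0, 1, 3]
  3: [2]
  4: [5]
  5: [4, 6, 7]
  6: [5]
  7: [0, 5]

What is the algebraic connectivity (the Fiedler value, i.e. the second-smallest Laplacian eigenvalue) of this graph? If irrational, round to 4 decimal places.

Reading degrees in the order [0, 1, 2, 3, 4, 5, 6, 7] gives [2, 1, 3, 1, 1, 3, 1, 2]; set D = diag(2, 1, 3, 1, 1, 3, 1, 2) and form L = D - A. The sorted Laplacian eigenvalues are [0, 0.1864, 1, 1, 1, 2.4707, 4, 4.3429]; the algebraic connectivity is the second entry, 0.1864. By the matrix-tree theorem the graph has (1/8) * product of the nonzero eigenvalues = 1 spanning tree. The largest eigenvalue, 4.3429, is at most the vertex count 8.

0.1864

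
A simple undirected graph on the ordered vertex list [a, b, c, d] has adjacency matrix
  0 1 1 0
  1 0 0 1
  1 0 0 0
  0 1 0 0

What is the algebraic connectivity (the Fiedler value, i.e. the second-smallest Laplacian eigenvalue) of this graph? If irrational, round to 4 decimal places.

Each diagonal entry of L is the vertex degree and each off-diagonal entry is -1 where an edge is present, 0 otherwise; in the order [a, b, c, d] the diagonal is [2, 2, 1, 1]. Computing the eigenvalues of L and sorting gives [0, 0.5858, 2, 3.4142]. The Fiedler value lambda_2 = 0.5858 is strictly positive, so the graph is connected. The largest eigenvalue, 3.4142, is at most the vertex count 4.

0.5858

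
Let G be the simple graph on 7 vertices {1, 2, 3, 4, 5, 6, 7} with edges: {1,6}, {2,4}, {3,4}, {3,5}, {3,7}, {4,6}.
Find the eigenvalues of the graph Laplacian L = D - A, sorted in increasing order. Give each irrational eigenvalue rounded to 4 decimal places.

Each diagonal entry of L is the vertex degree and each off-diagonal entry is -1 where an edge is present, 0 otherwise; in the order [1, 2, 3, 4, 5, 6, 7] the diagonal is [1, 1, 3, 3, 1, 2, 1]. Since every row of L sums to 0, the all-ones vector is in the kernel and 0 is an eigenvalue. There is one zero in the spectrum, matching the 1 component. The eigenvalues sum to 12, which equals trace(L) = 2|E|.

[0, 0.3217, 0.6802, 1, 2.1397, 3.2297, 4.6287]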